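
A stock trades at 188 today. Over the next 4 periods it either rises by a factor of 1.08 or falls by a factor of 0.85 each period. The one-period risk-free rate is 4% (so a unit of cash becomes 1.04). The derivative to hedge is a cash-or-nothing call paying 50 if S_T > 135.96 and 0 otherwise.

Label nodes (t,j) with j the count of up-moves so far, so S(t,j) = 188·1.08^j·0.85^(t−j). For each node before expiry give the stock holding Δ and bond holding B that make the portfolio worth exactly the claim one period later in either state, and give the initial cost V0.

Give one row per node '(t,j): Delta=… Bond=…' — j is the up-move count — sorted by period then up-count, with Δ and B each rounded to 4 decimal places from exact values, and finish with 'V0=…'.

Risk-neutral probability p* = (R−d)/(u−d) = (1.04−0.85)/(1.08−0.85) = 0.8261.
Terminal payoffs: V(4,0)=0.0000, V(4,1)=0.0000, V(4,2)=50.0000, V(4,3)=50.0000, V(4,4)=50.0000
(3,0): S=115.4555. Δ = (V_up−V_dn)/(S_up−S_dn) = (0.0000−0.0000)/(124.6919−98.1372) = 0.0000. V = [p*·0.0000 + (1−p*)·0.0000]/1.04 = 0.0000. B = V − Δ·S = 0.0000.
(3,1): S=146.6964. Δ = (V_up−V_dn)/(S_up−S_dn) = (50.0000−0.0000)/(158.4321−124.6919) = 1.4819. V = [p*·50.0000 + (1−p*)·0.0000]/1.04 = 39.7157. B = V − Δ·S = -177.6756.
(3,2): S=186.3907. Δ = (V_up−V_dn)/(S_up−S_dn) = (50.0000−50.0000)/(201.3020−158.4321) = 0.0000. V = [p*·50.0000 + (1−p*)·50.0000]/1.04 = 48.0769. B = V − Δ·S = 48.0769.
(3,3): S=236.8259. Δ = (V_up−V_dn)/(S_up−S_dn) = (50.0000−50.0000)/(255.7719−201.3020) = 0.0000. V = [p*·50.0000 + (1−p*)·50.0000]/1.04 = 48.0769. B = V − Δ·S = 48.0769.
(2,0): S=135.8300. Δ = (V_up−V_dn)/(S_up−S_dn) = (39.7157−0.0000)/(146.6964−115.4555) = 1.2713. V = [p*·39.7157 + (1−p*)·0.0000]/1.04 = 31.5468. B = V − Δ·S = -141.1303.
(2,1): S=172.5840. Δ = (V_up−V_dn)/(S_up−S_dn) = (48.0769−39.7157)/(186.3907−146.6964) = 0.2106. V = [p*·48.0769 + (1−p*)·39.7157]/1.04 = 44.8296. B = V − Δ·S = 8.4766.
(2,2): S=219.2832. Δ = (V_up−V_dn)/(S_up−S_dn) = (48.0769−48.0769)/(236.8259−186.3907) = 0.0000. V = [p*·48.0769 + (1−p*)·48.0769]/1.04 = 46.2278. B = V − Δ·S = 46.2278.
(1,0): S=159.8000. Δ = (V_up−V_dn)/(S_up−S_dn) = (44.8296−31.5468)/(172.5840−135.8300) = 0.3614. V = [p*·44.8296 + (1−p*)·31.5468]/1.04 = 40.8842. B = V − Δ·S = -16.8673.
(1,1): S=203.0400. Δ = (V_up−V_dn)/(S_up−S_dn) = (46.2278−44.8296)/(219.2832−172.5840) = 0.0299. V = [p*·46.2278 + (1−p*)·44.8296]/1.04 = 44.2160. B = V − Δ·S = 38.1369.
(0,0): S=188.0000. Δ = (V_up−V_dn)/(S_up−S_dn) = (44.2160−40.8842)/(203.0400−159.8000) = 0.0771. V = [p*·44.2160 + (1−p*)·40.8842]/1.04 = 41.9582. B = V − Δ·S = 27.4721.
Root portfolio cost Δ·188+B reproduces V0=41.9582.

(0,0): Delta=0.0771 Bond=27.4721
(1,0): Delta=0.3614 Bond=-16.8673
(1,1): Delta=0.0299 Bond=38.1369
(2,0): Delta=1.2713 Bond=-141.1303
(2,1): Delta=0.2106 Bond=8.4766
(2,2): Delta=0.0000 Bond=46.2278
(3,0): Delta=0.0000 Bond=0.0000
(3,1): Delta=1.4819 Bond=-177.6756
(3,2): Delta=0.0000 Bond=48.0769
(3,3): Delta=0.0000 Bond=48.0769
V0=41.9582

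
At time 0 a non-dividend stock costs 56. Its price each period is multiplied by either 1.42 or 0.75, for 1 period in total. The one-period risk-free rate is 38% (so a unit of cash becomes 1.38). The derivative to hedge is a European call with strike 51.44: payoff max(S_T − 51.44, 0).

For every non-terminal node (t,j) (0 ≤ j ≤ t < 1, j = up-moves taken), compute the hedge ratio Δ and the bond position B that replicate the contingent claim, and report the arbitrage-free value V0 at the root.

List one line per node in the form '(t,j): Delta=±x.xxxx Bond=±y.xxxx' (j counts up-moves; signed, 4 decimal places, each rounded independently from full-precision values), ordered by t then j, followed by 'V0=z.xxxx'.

Since d<R<u, set p* = (R−d)/(u−d) = 0.9403; price each node as the discounted p*-expectation of its children.
Terminal values V(1,·): V(1,0)=0.0000, V(1,1)=28.0800
Node (0,0) S=56.0000: V=(p*·28.0800+(1−p*)·0.0000)/1.38=19.1330; Δ=(28.0800−0.0000)/(79.5200−42.0000)=0.7484; B=V−Δ·S=-22.7774
Root portfolio cost Δ·56+B reproduces V0=19.1330.

(0,0): Delta=0.7484 Bond=-22.7774
V0=19.1330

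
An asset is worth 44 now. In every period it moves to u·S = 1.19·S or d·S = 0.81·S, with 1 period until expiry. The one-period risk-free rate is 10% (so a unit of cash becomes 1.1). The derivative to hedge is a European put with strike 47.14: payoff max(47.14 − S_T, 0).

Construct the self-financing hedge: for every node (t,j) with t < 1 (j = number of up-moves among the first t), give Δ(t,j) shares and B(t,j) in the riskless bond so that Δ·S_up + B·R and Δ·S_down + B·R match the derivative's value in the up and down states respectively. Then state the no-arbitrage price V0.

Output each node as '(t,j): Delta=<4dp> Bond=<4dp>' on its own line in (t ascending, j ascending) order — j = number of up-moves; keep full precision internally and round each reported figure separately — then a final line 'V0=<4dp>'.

(0,0): Delta=-0.6878 Bond=32.7392
V0=2.4761

Since d<R<u, set p* = (R−d)/(u−d) = 0.7632; price each node as the discounted p*-expectation of its children.
Terminal payoffs: V(1,0)=11.5000, V(1,1)=0.0000
Node (0,0) S=44.0000: V=(p*·0.0000+(1−p*)·11.5000)/1.1=2.4761; Δ=(0.0000−11.5000)/(52.3600−35.6400)=-0.6878; B=V−Δ·S=32.7392
The time-0 hedge costs 2.4761, which is the no-arbitrage price.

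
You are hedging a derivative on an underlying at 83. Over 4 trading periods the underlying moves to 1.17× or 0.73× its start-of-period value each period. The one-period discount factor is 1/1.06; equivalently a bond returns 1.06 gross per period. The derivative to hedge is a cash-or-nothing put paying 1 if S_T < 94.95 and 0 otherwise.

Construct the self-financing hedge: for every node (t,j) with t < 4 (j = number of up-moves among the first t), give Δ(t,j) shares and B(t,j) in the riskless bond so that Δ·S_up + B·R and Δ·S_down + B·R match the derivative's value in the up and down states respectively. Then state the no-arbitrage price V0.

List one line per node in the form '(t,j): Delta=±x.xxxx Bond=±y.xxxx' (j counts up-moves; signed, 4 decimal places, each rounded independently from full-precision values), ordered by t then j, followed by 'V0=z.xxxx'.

(0,0): Delta=-0.0097 Bond=1.0123
(1,0): Delta=-0.0188 Bond=1.6232
(1,1): Delta=-0.0078 Bond=0.8897
(2,0): Delta=0.0000 Bond=0.8900
(2,1): Delta=-0.0227 Bond=1.9974
(2,2): Delta=-0.0047 Bond=0.5916
(3,0): Delta=0.0000 Bond=0.9434
(3,1): Delta=0.0000 Bond=0.9434
(3,2): Delta=-0.0274 Bond=2.5086
(3,3): Delta=0.0000 Bond=0.0000
V0=0.2073

Risk-neutral probability p* = (R−d)/(u−d) = (1.06−0.73)/(1.17−0.73) = 0.7500.
Terminal payoffs: V(4,0)=1.0000, V(4,1)=1.0000, V(4,2)=1.0000, V(4,3)=0.0000, V(4,4)=0.0000
  t=3,j=0: stock 32.2884 → up 37.7774 (V=1.0000), down 23.5705 (V=1.0000). Price 0.9434; hedge Δ=0.0000, bond B=0.9434.
  t=3,j=1: stock 51.7499 → up 60.5474 (V=1.0000), down 37.7774 (V=1.0000). Price 0.9434; hedge Δ=0.0000, bond B=0.9434.
  t=3,j=2: stock 82.9417 → up 97.0417 (V=0.0000), down 60.5474 (V=1.0000). Price 0.2358; hedge Δ=-0.0274, bond B=2.5086.
  t=3,j=3: stock 132.9339 → up 155.5326 (V=0.0000), down 97.0417 (V=0.0000). Price 0.0000; hedge Δ=0.0000, bond B=0.0000.
  t=2,j=0: stock 44.2307 → up 51.7499 (V=0.9434), down 32.2884 (V=0.9434). Price 0.8900; hedge Δ=0.0000, bond B=0.8900.
  t=2,j=1: stock 70.8903 → up 82.9417 (V=0.2358), down 51.7499 (V=0.9434). Price 0.3894; hedge Δ=-0.0227, bond B=1.9974.
  t=2,j=2: stock 113.6187 → up 132.9339 (V=0.0000), down 82.9417 (V=0.2358). Price 0.0556; hedge Δ=-0.0047, bond B=0.5916.
  t=1,j=0: stock 60.5900 → up 70.8903 (V=0.3894), down 44.2307 (V=0.8900). Price 0.4854; hedge Δ=-0.0188, bond B=1.6232.
  t=1,j=1: stock 97.1100 → up 113.6187 (V=0.0556), down 70.8903 (V=0.3894). Price 0.1312; hedge Δ=-0.0078, bond B=0.8897.
  t=0,j=0: stock 83.0000 → up 97.1100 (V=0.1312), down 60.5900 (V=0.4854). Price 0.2073; hedge Δ=-0.0097, bond B=1.0123.
Root portfolio cost Δ·83+B reproduces V0=0.2073.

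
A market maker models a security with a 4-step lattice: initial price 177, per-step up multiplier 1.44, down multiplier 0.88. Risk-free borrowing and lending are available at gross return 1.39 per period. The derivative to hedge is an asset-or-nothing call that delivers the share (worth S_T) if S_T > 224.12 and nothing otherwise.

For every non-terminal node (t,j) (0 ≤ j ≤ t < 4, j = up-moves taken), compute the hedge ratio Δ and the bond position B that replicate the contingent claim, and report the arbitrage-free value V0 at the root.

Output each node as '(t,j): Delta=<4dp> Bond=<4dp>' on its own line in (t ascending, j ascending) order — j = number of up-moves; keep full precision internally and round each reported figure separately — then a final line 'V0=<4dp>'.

(0,0): Delta=1.0140 Bond=-2.6060
(1,0): Delta=1.1644 Bond=-27.0463
(1,1): Delta=1.0050 Bond=-1.3258
(2,0): Delta=2.4261 Bond=-210.5284
(2,1): Delta=1.0888 Bond=-20.6400
(2,2): Delta=1.0000 Bond=0.0000
(3,0): Delta=0.0000 Bond=0.0000
(3,1): Delta=2.5714 Bond=-321.3242
(3,2): Delta=1.0000 Bond=0.0000
(3,3): Delta=1.0000 Bond=0.0000
V0=176.8775

No-arbitrage ⇒ martingale measure with p* = (R−d)/(u−d) = 0.9107.
At expiry t=4: V(4,0)=0.0000, V(4,1)=0.0000, V(4,2)=284.2259, V(4,3)=465.0969, V(4,4)=761.0676
Node (3,0) S=120.6205: V=(p*·0.0000+(1−p*)·0.0000)/1.39=0.0000; Δ=(0.0000−0.0000)/(173.6936−106.1461)=0.0000; B=V−Δ·S=0.0000
Node (3,1) S=197.3791: V=(p*·284.2259+(1−p*)·0.0000)/1.39=186.2220; Δ=(284.2259−0.0000)/(284.2259−173.6936)=2.5714; B=V−Δ·S=-321.3242
Node (3,2) S=322.9839: V=(p*·465.0969+(1−p*)·284.2259)/1.39=322.9839; Δ=(465.0969−284.2259)/(465.0969−284.2259)=1.0000; B=V−Δ·S=0.0000
Node (3,3) S=528.5192: V=(p*·761.0676+(1−p*)·465.0969)/1.39=528.5192; Δ=(761.0676−465.0969)/(761.0676−465.0969)=1.0000; B=V−Δ·S=0.0000
Node (2,0) S=137.0688: V=(p*·186.2220+(1−p*)·0.0000)/1.39=122.0108; Δ=(186.2220−0.0000)/(197.3791−120.6205)=2.4261; B=V−Δ·S=-210.5284
Node (2,1) S=224.2944: V=(p*·322.9839+(1−p*)·186.2220)/1.39=223.5777; Δ=(322.9839−186.2220)/(322.9839−197.3791)=1.0888; B=V−Δ·S=-20.6400
Node (2,2) S=367.0272: V=(p*·528.5192+(1−p*)·322.9839)/1.39=367.0272; Δ=(528.5192−322.9839)/(528.5192−322.9839)=1.0000; B=V−Δ·S=0.0000
Node (1,0) S=155.7600: V=(p*·223.5777+(1−p*)·122.0108)/1.39=154.3232; Δ=(223.5777−122.0108)/(224.2944−137.0688)=1.1644; B=V−Δ·S=-27.0463
Node (1,1) S=254.8800: V=(p*·367.0272+(1−p*)·223.5777)/1.39=254.8340; Δ=(367.0272−223.5777)/(367.0272−224.2944)=1.0050; B=V−Δ·S=-1.3258
Node (0,0) S=177.0000: V=(p*·254.8340+(1−p*)·154.3232)/1.39=176.8775; Δ=(254.8340−154.3232)/(254.8800−155.7600)=1.0140; B=V−Δ·S=-2.6060
Check: Δ(0,0)·S0 + B(0,0) = 176.8775 = V0.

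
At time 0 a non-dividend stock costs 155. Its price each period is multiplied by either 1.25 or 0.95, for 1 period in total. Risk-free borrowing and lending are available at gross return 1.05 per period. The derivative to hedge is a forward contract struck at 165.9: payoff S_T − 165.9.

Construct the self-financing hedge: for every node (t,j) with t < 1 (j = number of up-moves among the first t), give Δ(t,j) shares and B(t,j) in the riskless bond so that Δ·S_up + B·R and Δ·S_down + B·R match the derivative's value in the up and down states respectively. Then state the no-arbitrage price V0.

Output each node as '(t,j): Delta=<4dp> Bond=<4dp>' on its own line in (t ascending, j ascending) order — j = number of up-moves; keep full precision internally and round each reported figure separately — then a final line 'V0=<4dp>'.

(0,0): Delta=1.0000 Bond=-158.0000
V0=-3.0000

No-arbitrage ⇒ martingale measure with p* = (R−d)/(u−d) = 0.3333.
Terminal values V(1,·): V(1,0)=-18.6500, V(1,1)=27.8500
(0,0): S=155.0000. Δ = (V_up−V_dn)/(S_up−S_dn) = (27.8500−-18.6500)/(193.7500−147.2500) = 1.0000. V = [p*·27.8500 + (1−p*)·-18.6500]/1.05 = -3.0000. B = V − Δ·S = -158.0000.
Self-financing check: at every node Δ·S+B equals the discounted successor values.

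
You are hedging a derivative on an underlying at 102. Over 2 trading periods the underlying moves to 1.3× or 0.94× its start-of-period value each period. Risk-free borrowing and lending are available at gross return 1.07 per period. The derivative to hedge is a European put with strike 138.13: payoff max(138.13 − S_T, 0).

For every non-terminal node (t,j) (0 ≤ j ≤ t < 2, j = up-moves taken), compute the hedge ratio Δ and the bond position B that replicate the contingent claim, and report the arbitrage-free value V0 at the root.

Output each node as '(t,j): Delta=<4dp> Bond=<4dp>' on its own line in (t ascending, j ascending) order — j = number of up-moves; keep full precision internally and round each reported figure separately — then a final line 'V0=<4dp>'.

Since d<R<u, set p* = (R−d)/(u−d) = 0.3611; price each node as the discounted p*-expectation of its children.
At expiry t=2: V(2,0)=48.0028, V(2,1)=13.4860, V(2,2)=0.0000
(1,0): S=95.8800. Δ = (V_up−V_dn)/(S_up−S_dn) = (13.4860−48.0028)/(124.6440−90.1272) = -1.0000. V = [p*·13.4860 + (1−p*)·48.0028]/1.07 = 33.2135. B = V − Δ·S = 129.0935.
(1,1): S=132.6000. Δ = (V_up−V_dn)/(S_up−S_dn) = (0.0000−13.4860)/(172.3800−124.6440) = -0.2825. V = [p*·0.0000 + (1−p*)·13.4860]/1.07 = 8.0524. B = V − Δ·S = 45.5135.
(0,0): S=102.0000. Δ = (V_up−V_dn)/(S_up−S_dn) = (8.0524−33.2135)/(132.6000−95.8800) = -0.6852. V = [p*·8.0524 + (1−p*)·33.2135]/1.07 = 22.5491. B = V − Δ·S = 92.4409.
Check: Δ(0,0)·S0 + B(0,0) = 22.5491 = V0.

(0,0): Delta=-0.6852 Bond=92.4409
(1,0): Delta=-1.0000 Bond=129.0935
(1,1): Delta=-0.2825 Bond=45.5135
V0=22.5491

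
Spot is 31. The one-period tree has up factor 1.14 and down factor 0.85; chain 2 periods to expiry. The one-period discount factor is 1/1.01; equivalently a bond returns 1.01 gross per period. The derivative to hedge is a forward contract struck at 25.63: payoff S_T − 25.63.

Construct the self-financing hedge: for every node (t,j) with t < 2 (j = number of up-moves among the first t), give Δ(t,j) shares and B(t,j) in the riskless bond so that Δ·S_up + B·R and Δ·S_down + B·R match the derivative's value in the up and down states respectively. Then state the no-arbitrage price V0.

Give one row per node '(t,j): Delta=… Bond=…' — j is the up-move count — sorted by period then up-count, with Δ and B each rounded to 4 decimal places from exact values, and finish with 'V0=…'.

Since d<R<u, set p* = (R−d)/(u−d) = 0.5517; price each node as the discounted p*-expectation of its children.
Terminal payoffs: V(2,0)=-3.2325, V(2,1)=4.4090, V(2,2)=14.6576
Node (1,0) S=26.3500: V=(p*·4.4090+(1−p*)·-3.2325)/1.01=0.9738; Δ=(4.4090−-3.2325)/(30.0390−22.3975)=1.0000; B=V−Δ·S=-25.3762
Node (1,1) S=35.3400: V=(p*·14.6576+(1−p*)·4.4090)/1.01=9.9638; Δ=(14.6576−4.4090)/(40.2876−30.0390)=1.0000; B=V−Δ·S=-25.3762
Node (0,0) S=31.0000: V=(p*·9.9638+(1−p*)·0.9738)/1.01=5.8750; Δ=(9.9638−0.9738)/(35.3400−26.3500)=1.0000; B=V−Δ·S=-25.1250
Self-financing check: at every node Δ·S+B equals the discounted successor values.

(0,0): Delta=1.0000 Bond=-25.1250
(1,0): Delta=1.0000 Bond=-25.3762
(1,1): Delta=1.0000 Bond=-25.3762
V0=5.8750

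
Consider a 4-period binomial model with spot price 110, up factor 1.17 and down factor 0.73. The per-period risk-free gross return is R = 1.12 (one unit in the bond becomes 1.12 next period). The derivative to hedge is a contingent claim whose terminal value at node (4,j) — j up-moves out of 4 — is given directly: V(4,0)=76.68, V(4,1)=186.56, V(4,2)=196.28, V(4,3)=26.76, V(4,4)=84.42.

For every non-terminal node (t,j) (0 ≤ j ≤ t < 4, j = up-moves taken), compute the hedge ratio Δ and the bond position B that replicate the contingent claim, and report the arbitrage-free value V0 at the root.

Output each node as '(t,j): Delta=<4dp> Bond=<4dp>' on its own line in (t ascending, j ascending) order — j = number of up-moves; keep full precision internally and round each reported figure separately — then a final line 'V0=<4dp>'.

Under the risk-neutral measure, an up-move has probability p* = (R−d)/(u−d) = 0.8864 and values discount at R = 1.12.
Terminal values V(4,·): V(4,0)=76.6800, V(4,1)=186.5600, V(4,2)=196.2800, V(4,3)=26.7600, V(4,4)=84.4200
  t=3,j=0: stock 42.7919 → up 50.0665 (V=186.5600), down 31.2381 (V=76.6800). Price 155.4229; hedge Δ=5.8359, bond B=-94.3044.
  t=3,j=1: stock 68.5842 → up 80.2435 (V=196.2800), down 50.0665 (V=186.5600). Price 174.2638; hedge Δ=0.3221, bond B=152.1729.
  t=3,j=2: stock 109.9227 → up 128.6095 (V=26.7600), down 80.2435 (V=196.2800). Price 41.0925; hedge Δ=-3.5049, bond B=426.3653.
  t=3,j=3: stock 176.1774 → up 206.1276 (V=84.4200), down 128.6095 (V=26.7600). Price 69.5248; hedge Δ=0.7438, bond B=-61.5207.
  t=2,j=0: stock 58.6190 → up 68.5842 (V=174.2638), down 42.7919 (V=155.4229). Price 153.6811; hedge Δ=0.7305, bond B=110.8608.
  t=2,j=1: stock 93.9510 → up 109.9227 (V=41.0925), down 68.5842 (V=174.2638). Price 50.2015; hedge Δ=-3.2215, bond B=352.8634.
  t=2,j=2: stock 150.5790 → up 176.1774 (V=69.5248), down 109.9227 (V=41.0925). Price 59.1909; hedge Δ=0.4291, bond B=-5.4278.
  t=1,j=0: stock 80.3000 → up 93.9510 (V=50.2015), down 58.6190 (V=153.6811). Price 55.3219; hedge Δ=-2.9288, bond B=290.5028.
  t=1,j=1: stock 128.7000 → up 150.5790 (V=59.1909), down 93.9510 (V=50.2015). Price 51.9369; hedge Δ=0.1587, bond B=31.5064.
  t=0,j=0: stock 110.0000 → up 128.7000 (V=51.9369), down 80.3000 (V=55.3219). Price 46.7157; hedge Δ=-0.0699, bond B=54.4087.
The time-0 hedge costs 46.7157, which is the no-arbitrage price.

(0,0): Delta=-0.0699 Bond=54.4087
(1,0): Delta=-2.9288 Bond=290.5028
(1,1): Delta=0.1587 Bond=31.5064
(2,0): Delta=0.7305 Bond=110.8608
(2,1): Delta=-3.2215 Bond=352.8634
(2,2): Delta=0.4291 Bond=-5.4278
(3,0): Delta=5.8359 Bond=-94.3044
(3,1): Delta=0.3221 Bond=152.1729
(3,2): Delta=-3.5049 Bond=426.3653
(3,3): Delta=0.7438 Bond=-61.5207
V0=46.7157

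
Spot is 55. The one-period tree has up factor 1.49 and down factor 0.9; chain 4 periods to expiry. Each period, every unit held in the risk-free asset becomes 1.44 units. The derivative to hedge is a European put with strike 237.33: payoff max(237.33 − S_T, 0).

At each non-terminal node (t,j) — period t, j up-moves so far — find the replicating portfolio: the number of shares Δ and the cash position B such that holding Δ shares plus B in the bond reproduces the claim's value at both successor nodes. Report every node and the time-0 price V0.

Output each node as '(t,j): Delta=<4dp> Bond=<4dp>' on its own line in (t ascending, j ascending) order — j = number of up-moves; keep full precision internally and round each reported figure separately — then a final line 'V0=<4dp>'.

Since d<R<u, set p* = (R−d)/(u−d) = 0.9153; price each node as the discounted p*-expectation of its children.
Terminal values V(4,·): V(4,0)=201.2445, V(4,1)=177.5884, V(4,2)=138.4245, V(4,3)=73.5865, V(4,4)=0.0000
(3,0): S=40.0950. Δ = (V_up−V_dn)/(S_up−S_dn) = (177.5884−201.2445)/(59.7416−36.0855) = -1.0000. V = [p*·177.5884 + (1−p*)·201.2445]/1.44 = 124.7175. B = V − Δ·S = 164.8125.
(3,1): S=66.3795. Δ = (V_up−V_dn)/(S_up−S_dn) = (138.4245−177.5884)/(98.9055−59.7416) = -1.0000. V = [p*·138.4245 + (1−p*)·177.5884]/1.44 = 98.4330. B = V − Δ·S = 164.8125.
(3,2): S=109.8949. Δ = (V_up−V_dn)/(S_up−S_dn) = (73.5865−138.4245)/(163.7435−98.9055) = -1.0000. V = [p*·73.5865 + (1−p*)·138.4245]/1.44 = 54.9176. B = V − Δ·S = 164.8125.
(3,3): S=181.9372. Δ = (V_up−V_dn)/(S_up−S_dn) = (0.0000−73.5865)/(271.0864−163.7435) = -0.6855. V = [p*·0.0000 + (1−p*)·73.5865]/1.44 = 4.3307. B = V − Δ·S = 129.0536.
(2,0): S=44.5500. Δ = (V_up−V_dn)/(S_up−S_dn) = (98.4330−124.7175)/(66.3795−40.0950) = -1.0000. V = [p*·98.4330 + (1−p*)·124.7175]/1.44 = 69.9031. B = V − Δ·S = 114.4531.
(2,1): S=73.7550. Δ = (V_up−V_dn)/(S_up−S_dn) = (54.9176−98.4330)/(109.8950−66.3795) = -1.0000. V = [p*·54.9176 + (1−p*)·98.4330]/1.44 = 40.6981. B = V − Δ·S = 114.4531.
(2,2): S=122.1055. Δ = (V_up−V_dn)/(S_up−S_dn) = (4.3307−54.9176)/(181.9372−109.8949) = -0.7022. V = [p*·4.3307 + (1−p*)·54.9176]/1.44 = 5.9845. B = V − Δ·S = 91.7250.
(1,0): S=49.5000. Δ = (V_up−V_dn)/(S_up−S_dn) = (40.6981−69.9031)/(73.7550−44.5500) = -1.0000. V = [p*·40.6981 + (1−p*)·69.9031]/1.44 = 29.9813. B = V − Δ·S = 79.4813.
(1,1): S=81.9500. Δ = (V_up−V_dn)/(S_up−S_dn) = (5.9845−40.6981)/(122.1055−73.7550) = -0.7180. V = [p*·5.9845 + (1−p*)·40.6981]/1.44 = 6.1988. B = V − Δ·S = 65.0355.
(0,0): S=55.0000. Δ = (V_up−V_dn)/(S_up−S_dn) = (6.1988−29.9813)/(81.9500−49.5000) = -0.7329. V = [p*·6.1988 + (1−p*)·29.9813]/1.44 = 5.7044. B = V − Δ·S = 46.0137.
Check: Δ(0,0)·S0 + B(0,0) = 5.7044 = V0.

(0,0): Delta=-0.7329 Bond=46.0137
(1,0): Delta=-1.0000 Bond=79.4813
(1,1): Delta=-0.7180 Bond=65.0355
(2,0): Delta=-1.0000 Bond=114.4531
(2,1): Delta=-1.0000 Bond=114.4531
(2,2): Delta=-0.7022 Bond=91.7250
(3,0): Delta=-1.0000 Bond=164.8125
(3,1): Delta=-1.0000 Bond=164.8125
(3,2): Delta=-1.0000 Bond=164.8125
(3,3): Delta=-0.6855 Bond=129.0536
V0=5.7044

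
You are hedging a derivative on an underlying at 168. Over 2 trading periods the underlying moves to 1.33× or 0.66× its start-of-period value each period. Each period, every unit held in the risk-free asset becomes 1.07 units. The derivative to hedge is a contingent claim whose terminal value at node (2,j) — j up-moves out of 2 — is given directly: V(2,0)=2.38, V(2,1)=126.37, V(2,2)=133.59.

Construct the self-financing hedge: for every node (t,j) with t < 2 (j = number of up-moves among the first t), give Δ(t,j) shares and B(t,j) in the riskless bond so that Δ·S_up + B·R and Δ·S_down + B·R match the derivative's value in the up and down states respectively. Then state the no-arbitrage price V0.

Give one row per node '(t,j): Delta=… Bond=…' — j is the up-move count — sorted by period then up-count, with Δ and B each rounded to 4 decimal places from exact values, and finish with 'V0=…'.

(0,0): Delta=0.4362 Bond=23.1503
(1,0): Delta=1.6690 Bond=-111.9247
(1,1): Delta=0.0482 Bond=111.4559
V0=96.4294

No-arbitrage ⇒ martingale measure with p* = (R−d)/(u−d) = 0.6119.
At expiry t=2: V(2,0)=2.3800, V(2,1)=126.3700, V(2,2)=133.5900
(1,0): S=110.8800. Δ = (V_up−V_dn)/(S_up−S_dn) = (126.3700−2.3800)/(147.4704−73.1808) = 1.6690. V = [p*·126.3700 + (1−p*)·2.3800]/1.07 = 73.1350. B = V − Δ·S = -111.9247.
(1,1): S=223.4400. Δ = (V_up−V_dn)/(S_up−S_dn) = (133.5900−126.3700)/(297.1752−147.4704) = 0.0482. V = [p*·133.5900 + (1−p*)·126.3700]/1.07 = 122.2320. B = V − Δ·S = 111.4559.
(0,0): S=168.0000. Δ = (V_up−V_dn)/(S_up−S_dn) = (122.2320−73.1350)/(223.4400−110.8800) = 0.4362. V = [p*·122.2320 + (1−p*)·73.1350]/1.07 = 96.4294. B = V − Δ·S = 23.1503.
Check: Δ(0,0)·S0 + B(0,0) = 96.4294 = V0.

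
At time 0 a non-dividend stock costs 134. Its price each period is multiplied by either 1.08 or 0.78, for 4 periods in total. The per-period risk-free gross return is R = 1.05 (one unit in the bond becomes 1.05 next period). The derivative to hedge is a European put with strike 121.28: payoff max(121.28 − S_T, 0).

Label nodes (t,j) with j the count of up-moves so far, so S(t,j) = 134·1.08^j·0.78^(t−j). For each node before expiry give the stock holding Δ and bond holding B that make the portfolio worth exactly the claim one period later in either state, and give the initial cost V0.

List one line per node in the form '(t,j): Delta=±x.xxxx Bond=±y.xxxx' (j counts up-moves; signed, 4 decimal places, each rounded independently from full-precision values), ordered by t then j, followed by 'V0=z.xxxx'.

Since d<R<u, set p* = (R−d)/(u−d) = 0.9000; price each node as the discounted p*-expectation of its children.
Payoff layer (t=4): V(4,0)=71.6798, V(4,1)=52.6028, V(4,2)=26.1885, V(4,3)=0.0000, V(4,4)=0.0000
(3,0): S=63.5900. Δ = (V_up−V_dn)/(S_up−S_dn) = (52.6028−71.6798)/(68.6772−49.6002) = -1.0000. V = [p*·52.6028 + (1−p*)·71.6798]/1.05 = 51.9148. B = V − Δ·S = 115.5048.
(3,1): S=88.0476. Δ = (V_up−V_dn)/(S_up−S_dn) = (26.1885−52.6028)/(95.0915−68.6772) = -1.0000. V = [p*·26.1885 + (1−p*)·52.6028]/1.05 = 27.4571. B = V − Δ·S = 115.5048.
(3,2): S=121.9121. Δ = (V_up−V_dn)/(S_up−S_dn) = (0.0000−26.1885)/(131.6651−95.0915) = -0.7160. V = [p*·0.0000 + (1−p*)·26.1885]/1.05 = 2.4941. B = V − Δ·S = 89.7893.
(3,3): S=168.8014. Δ = (V_up−V_dn)/(S_up−S_dn) = (0.0000−0.0000)/(182.3055−131.6651) = 0.0000. V = [p*·0.0000 + (1−p*)·0.0000]/1.05 = 0.0000. B = V − Δ·S = 0.0000.
(2,0): S=81.5256. Δ = (V_up−V_dn)/(S_up−S_dn) = (27.4571−51.9148)/(88.0476−63.5900) = -1.0000. V = [p*·27.4571 + (1−p*)·51.9148]/1.05 = 28.4789. B = V − Δ·S = 110.0045.
(2,1): S=112.8816. Δ = (V_up−V_dn)/(S_up−S_dn) = (2.4941−27.4571)/(121.9121−88.0476) = -0.7371. V = [p*·2.4941 + (1−p*)·27.4571]/1.05 = 4.7528. B = V − Δ·S = 87.9627.
(2,2): S=156.2976. Δ = (V_up−V_dn)/(S_up−S_dn) = (0.0000−2.4941)/(168.8014−121.9121) = -0.0532. V = [p*·0.0000 + (1−p*)·2.4941]/1.05 = 0.2375. B = V − Δ·S = 8.5514.
(1,0): S=104.5200. Δ = (V_up−V_dn)/(S_up−S_dn) = (4.7528−28.4789)/(112.8816−81.5256) = -0.7567. V = [p*·4.7528 + (1−p*)·28.4789]/1.05 = 6.7861. B = V − Δ·S = 85.8732.
(1,1): S=144.7200. Δ = (V_up−V_dn)/(S_up−S_dn) = (0.2375−4.7528)/(156.2976−112.8816) = -0.1040. V = [p*·0.2375 + (1−p*)·4.7528]/1.05 = 0.6563. B = V − Δ·S = 15.7071.
(0,0): S=134.0000. Δ = (V_up−V_dn)/(S_up−S_dn) = (0.6563−6.7861)/(144.7200−104.5200) = -0.1525. V = [p*·0.6563 + (1−p*)·6.7861]/1.05 = 1.2088. B = V − Δ·S = 21.6417.
Self-financing check: at every node Δ·S+B equals the discounted successor values.

(0,0): Delta=-0.1525 Bond=21.6417
(1,0): Delta=-0.7567 Bond=85.8732
(1,1): Delta=-0.1040 Bond=15.7071
(2,0): Delta=-1.0000 Bond=110.0045
(2,1): Delta=-0.7371 Bond=87.9627
(2,2): Delta=-0.0532 Bond=8.5514
(3,0): Delta=-1.0000 Bond=115.5048
(3,1): Delta=-1.0000 Bond=115.5048
(3,2): Delta=-0.7160 Bond=89.7893
(3,3): Delta=0.0000 Bond=0.0000
V0=1.2088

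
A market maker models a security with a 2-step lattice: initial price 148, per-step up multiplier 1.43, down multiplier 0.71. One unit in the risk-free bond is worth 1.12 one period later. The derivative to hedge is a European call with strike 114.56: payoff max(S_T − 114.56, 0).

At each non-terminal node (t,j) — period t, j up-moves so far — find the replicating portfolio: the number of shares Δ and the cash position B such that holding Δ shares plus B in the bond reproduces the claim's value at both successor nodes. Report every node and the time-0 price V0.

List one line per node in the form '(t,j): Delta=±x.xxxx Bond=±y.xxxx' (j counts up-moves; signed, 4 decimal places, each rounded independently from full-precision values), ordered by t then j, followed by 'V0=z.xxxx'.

(0,0): Delta=0.8559 Bond=-64.0902
(1,0): Delta=0.4719 Bond=-31.4362
(1,1): Delta=1.0000 Bond=-102.2857
V0=62.5778

Since d<R<u, set p* = (R−d)/(u−d) = 0.5694; price each node as the discounted p*-expectation of its children.
Payoff layer (t=2): V(2,0)=0.0000, V(2,1)=35.7044, V(2,2)=188.0852
(1,0): S=105.0800. Δ = (V_up−V_dn)/(S_up−S_dn) = (35.7044−0.0000)/(150.2644−74.6068) = 0.4719. V = [p*·35.7044 + (1−p*)·0.0000]/1.12 = 18.1533. B = V − Δ·S = -31.4362.
(1,1): S=211.6400. Δ = (V_up−V_dn)/(S_up−S_dn) = (188.0852−35.7044)/(302.6452−150.2644) = 1.0000. V = [p*·188.0852 + (1−p*)·35.7044]/1.12 = 109.3543. B = V − Δ·S = -102.2857.
(0,0): S=148.0000. Δ = (V_up−V_dn)/(S_up−S_dn) = (109.3543−18.1533)/(211.6400−105.0800) = 0.8559. V = [p*·109.3543 + (1−p*)·18.1533]/1.12 = 62.5778. B = V − Δ·S = -64.0902.
Self-financing check: at every node Δ·S+B equals the discounted successor values.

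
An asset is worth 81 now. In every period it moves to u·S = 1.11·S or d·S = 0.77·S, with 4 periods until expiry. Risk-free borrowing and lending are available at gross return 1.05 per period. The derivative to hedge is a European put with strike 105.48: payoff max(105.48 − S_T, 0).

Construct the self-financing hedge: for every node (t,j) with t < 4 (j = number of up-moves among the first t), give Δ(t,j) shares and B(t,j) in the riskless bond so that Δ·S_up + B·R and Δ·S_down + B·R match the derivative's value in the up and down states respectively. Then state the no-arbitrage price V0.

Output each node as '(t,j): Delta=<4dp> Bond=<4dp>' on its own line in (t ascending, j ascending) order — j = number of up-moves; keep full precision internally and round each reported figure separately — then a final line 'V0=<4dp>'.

(0,0): Delta=-0.6937 Bond=68.5848
(1,0): Delta=-1.0000 Bond=91.1176
(1,1): Delta=-0.6482 Bond=67.9204
(2,0): Delta=-1.0000 Bond=95.6735
(2,1): Delta=-1.0000 Bond=95.6735
(2,2): Delta=-0.5959 Bond=66.0970
(3,0): Delta=-1.0000 Bond=100.4571
(3,1): Delta=-1.0000 Bond=100.4571
(3,2): Delta=-1.0000 Bond=100.4571
(3,3): Delta=-0.5358 Bond=62.7472
V0=12.3946

No-arbitrage ⇒ martingale measure with p* = (R−d)/(u−d) = 0.8235.
Payoff layer (t=4): V(4,0)=77.0060, V(4,1)=64.4331, V(4,2)=46.3085, V(4,3)=20.1809, V(4,4)=0.0000
Node (3,0) S=36.9792: V=(p*·64.4331+(1−p*)·77.0060)/1.05=63.4780; Δ=(64.4331−77.0060)/(41.0469−28.4740)=-1.0000; B=V−Δ·S=100.4571
Node (3,1) S=53.3076: V=(p*·46.3085+(1−p*)·64.4331)/1.05=47.1495; Δ=(46.3085−64.4331)/(59.1715−41.0469)=-1.0000; B=V−Δ·S=100.4571
Node (3,2) S=76.8461: V=(p*·20.1809+(1−p*)·46.3085)/1.05=23.6111; Δ=(20.1809−46.3085)/(85.2991−59.1715)=-1.0000; B=V−Δ·S=100.4571
Node (3,3) S=110.7781: V=(p*·0.0000+(1−p*)·20.1809)/1.05=3.3917; Δ=(0.0000−20.1809)/(122.9637−85.2991)=-0.5358; B=V−Δ·S=62.7472
Node (2,0) S=48.0249: V=(p*·47.1495+(1−p*)·63.4780)/1.05=47.6486; Δ=(47.1495−63.4780)/(53.3076−36.9792)=-1.0000; B=V−Δ·S=95.6735
Node (2,1) S=69.2307: V=(p*·23.6111+(1−p*)·47.1495)/1.05=26.4428; Δ=(23.6111−47.1495)/(76.8461−53.3076)=-1.0000; B=V−Δ·S=95.6735
Node (2,2) S=99.8001: V=(p*·3.3917+(1−p*)·23.6111)/1.05=6.6284; Δ=(3.3917−23.6111)/(110.7781−76.8461)=-0.5959; B=V−Δ·S=66.0970
Node (1,0) S=62.3700: V=(p*·26.4428+(1−p*)·47.6486)/1.05=28.7476; Δ=(26.4428−47.6486)/(69.2307−48.0249)=-1.0000; B=V−Δ·S=91.1176
Node (1,1) S=89.9100: V=(p*·6.6284+(1−p*)·26.4428)/1.05=9.6429; Δ=(6.6284−26.4428)/(99.8001−69.2307)=-0.6482; B=V−Δ·S=67.9204
Node (0,0) S=81.0000: V=(p*·9.6429+(1−p*)·28.7476)/1.05=12.3946; Δ=(9.6429−28.7476)/(89.9100−62.3700)=-0.6937; B=V−Δ·S=68.5848
Check: Δ(0,0)·S0 + B(0,0) = 12.3946 = V0.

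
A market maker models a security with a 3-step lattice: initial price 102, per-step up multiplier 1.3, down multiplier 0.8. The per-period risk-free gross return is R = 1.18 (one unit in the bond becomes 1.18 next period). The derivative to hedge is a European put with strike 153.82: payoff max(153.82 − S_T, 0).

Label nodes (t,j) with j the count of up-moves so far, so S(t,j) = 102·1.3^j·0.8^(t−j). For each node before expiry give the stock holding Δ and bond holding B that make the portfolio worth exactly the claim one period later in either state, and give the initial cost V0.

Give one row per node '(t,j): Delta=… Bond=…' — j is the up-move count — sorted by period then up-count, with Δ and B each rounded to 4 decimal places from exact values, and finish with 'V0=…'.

(0,0): Delta=-0.4284 Bond=54.0924
(1,0): Delta=-1.0000 Bond=110.4711
(1,1): Delta=-0.3173 Bond=49.1000
(2,0): Delta=-1.0000 Bond=130.3559
(2,1): Delta=-1.0000 Bond=130.3559
(2,2): Delta=-0.1847 Bond=35.0692
V0=10.3950

Risk-neutral probability p* = (R−d)/(u−d) = (1.18−0.8)/(1.3−0.8) = 0.7600.
At expiry t=3: V(3,0)=101.5960, V(3,1)=68.9560, V(3,2)=15.9160, V(3,3)=0.0000
(2,0): S=65.2800. Δ = (V_up−V_dn)/(S_up−S_dn) = (68.9560−101.5960)/(84.8640−52.2240) = -1.0000. V = [p*·68.9560 + (1−p*)·101.5960]/1.18 = 65.0759. B = V − Δ·S = 130.3559.
(2,1): S=106.0800. Δ = (V_up−V_dn)/(S_up−S_dn) = (15.9160−68.9560)/(137.9040−84.8640) = -1.0000. V = [p*·15.9160 + (1−p*)·68.9560]/1.18 = 24.2759. B = V − Δ·S = 130.3559.
(2,2): S=172.3800. Δ = (V_up−V_dn)/(S_up−S_dn) = (0.0000−15.9160)/(224.0940−137.9040) = -0.1847. V = [p*·0.0000 + (1−p*)·15.9160]/1.18 = 3.2372. B = V − Δ·S = 35.0692.
(1,0): S=81.6000. Δ = (V_up−V_dn)/(S_up−S_dn) = (24.2759−65.0759)/(106.0800−65.2800) = -1.0000. V = [p*·24.2759 + (1−p*)·65.0759]/1.18 = 28.8711. B = V − Δ·S = 110.4711.
(1,1): S=132.6000. Δ = (V_up−V_dn)/(S_up−S_dn) = (3.2372−24.2759)/(172.3800−106.0800) = -0.3173. V = [p*·3.2372 + (1−p*)·24.2759]/1.18 = 7.0224. B = V − Δ·S = 49.1000.
(0,0): S=102.0000. Δ = (V_up−V_dn)/(S_up−S_dn) = (7.0224−28.8711)/(132.6000−81.6000) = -0.4284. V = [p*·7.0224 + (1−p*)·28.8711]/1.18 = 10.3950. B = V − Δ·S = 54.0924.
Root portfolio cost Δ·102+B reproduces V0=10.3950.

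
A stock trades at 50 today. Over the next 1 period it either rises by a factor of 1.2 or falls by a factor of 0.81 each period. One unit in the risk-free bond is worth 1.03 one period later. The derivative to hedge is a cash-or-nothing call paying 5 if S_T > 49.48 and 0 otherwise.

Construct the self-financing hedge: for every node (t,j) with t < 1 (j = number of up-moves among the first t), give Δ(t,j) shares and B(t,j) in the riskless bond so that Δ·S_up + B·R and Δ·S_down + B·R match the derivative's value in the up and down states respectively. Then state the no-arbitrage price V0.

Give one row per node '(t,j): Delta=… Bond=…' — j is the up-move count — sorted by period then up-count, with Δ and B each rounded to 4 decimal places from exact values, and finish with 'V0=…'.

(0,0): Delta=0.2564 Bond=-10.0822
V0=2.7384

No-arbitrage ⇒ martingale measure with p* = (R−d)/(u−d) = 0.5641.
Terminal payoffs: V(1,0)=0.0000, V(1,1)=5.0000
  t=0,j=0: stock 50.0000 → up 60.0000 (V=5.0000), down 40.5000 (V=0.0000). Price 2.7384; hedge Δ=0.2564, bond B=-10.0822.
Self-financing check: at every node Δ·S+B equals the discounted successor values.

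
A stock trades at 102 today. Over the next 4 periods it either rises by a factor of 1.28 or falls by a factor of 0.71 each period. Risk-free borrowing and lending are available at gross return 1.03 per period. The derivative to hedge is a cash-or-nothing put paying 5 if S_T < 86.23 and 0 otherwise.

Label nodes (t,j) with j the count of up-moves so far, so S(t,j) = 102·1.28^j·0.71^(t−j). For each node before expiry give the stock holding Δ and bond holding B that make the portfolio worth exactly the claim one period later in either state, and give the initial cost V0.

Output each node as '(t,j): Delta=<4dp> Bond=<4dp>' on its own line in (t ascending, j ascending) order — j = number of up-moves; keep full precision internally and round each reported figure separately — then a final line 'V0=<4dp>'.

The replicating-portfolio and risk-neutral prices coincide; use p* = (1.03−0.71)/(1.28−0.71) = 0.5614 for the latter.
Terminal values V(4,·): V(4,0)=5.0000, V(4,1)=5.0000, V(4,2)=5.0000, V(4,3)=0.0000, V(4,4)=0.0000
  t=3,j=0: stock 36.5069 → up 46.7289 (V=5.0000), down 25.9199 (V=5.0000). Price 4.8544; hedge Δ=0.0000, bond B=4.8544.
  t=3,j=1: stock 65.8153 → up 84.2436 (V=5.0000), down 46.7289 (V=5.0000). Price 4.8544; hedge Δ=0.0000, bond B=4.8544.
  t=3,j=2: stock 118.6529 → up 151.8757 (V=0.0000), down 84.2436 (V=5.0000). Price 2.1291; hedge Δ=-0.0739, bond B=10.9010.
  t=3,j=3: stock 213.9095 → up 273.8042 (V=0.0000), down 151.8757 (V=0.0000). Price 0.0000; hedge Δ=0.0000, bond B=0.0000.
  t=2,j=0: stock 51.4182 → up 65.8153 (V=4.8544), down 36.5069 (V=4.8544). Price 4.7130; hedge Δ=0.0000, bond B=4.7130.
  t=2,j=1: stock 92.6976 → up 118.6529 (V=2.1291), down 65.8153 (V=4.8544). Price 3.2276; hedge Δ=-0.0516, bond B=8.0087.
  t=2,j=2: stock 167.1168 → up 213.9095 (V=0.0000), down 118.6529 (V=2.1291). Price 0.9066; hedge Δ=-0.0224, bond B=4.6419.
  t=1,j=0: stock 72.4200 → up 92.6976 (V=3.2276), down 51.4182 (V=4.7130). Price 3.7661; hedge Δ=-0.0360, bond B=6.3721.
  t=1,j=1: stock 130.5600 → up 167.1168 (V=0.9066), down 92.6976 (V=3.2276). Price 1.8685; hedge Δ=-0.0312, bond B=5.9404.
  t=0,j=0: stock 102.0000 → up 130.5600 (V=1.8685), down 72.4200 (V=3.7661). Price 2.6221; hedge Δ=-0.0326, bond B=5.9512.
Check: Δ(0,0)·S0 + B(0,0) = 2.6221 = V0.

(0,0): Delta=-0.0326 Bond=5.9512
(1,0): Delta=-0.0360 Bond=6.3721
(1,1): Delta=-0.0312 Bond=5.9404
(2,0): Delta=0.0000 Bond=4.7130
(2,1): Delta=-0.0516 Bond=8.0087
(2,2): Delta=-0.0224 Bond=4.6419
(3,0): Delta=0.0000 Bond=4.8544
(3,1): Delta=0.0000 Bond=4.8544
(3,2): Delta=-0.0739 Bond=10.9010
(3,3): Delta=0.0000 Bond=0.0000
V0=2.6221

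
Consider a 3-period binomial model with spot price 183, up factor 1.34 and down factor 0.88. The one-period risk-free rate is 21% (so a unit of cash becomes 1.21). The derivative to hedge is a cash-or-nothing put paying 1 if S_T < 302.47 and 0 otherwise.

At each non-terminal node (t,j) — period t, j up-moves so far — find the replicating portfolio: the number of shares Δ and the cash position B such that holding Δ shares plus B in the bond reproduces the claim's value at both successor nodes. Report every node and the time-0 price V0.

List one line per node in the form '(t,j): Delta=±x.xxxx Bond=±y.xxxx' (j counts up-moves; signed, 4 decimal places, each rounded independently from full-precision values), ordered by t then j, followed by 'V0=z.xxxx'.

Since d<R<u, set p* = (R−d)/(u−d) = 0.7174; price each node as the discounted p*-expectation of its children.
Payoff layer (t=3): V(3,0)=1.0000, V(3,1)=1.0000, V(3,2)=1.0000, V(3,3)=0.0000
Node (2,0) S=141.7152: V=(p*·1.0000+(1−p*)·1.0000)/1.21=0.8264; Δ=(1.0000−1.0000)/(189.8984−124.7094)=0.0000; B=V−Δ·S=0.8264
Node (2,1) S=215.7936: V=(p*·1.0000+(1−p*)·1.0000)/1.21=0.8264; Δ=(1.0000−1.0000)/(289.1634−189.8984)=0.0000; B=V−Δ·S=0.8264
Node (2,2) S=328.5948: V=(p*·0.0000+(1−p*)·1.0000)/1.21=0.2336; Δ=(0.0000−1.0000)/(440.3170−289.1634)=-0.0066; B=V−Δ·S=2.4075
Node (1,0) S=161.0400: V=(p*·0.8264+(1−p*)·0.8264)/1.21=0.6830; Δ=(0.8264−0.8264)/(215.7936−141.7152)=0.0000; B=V−Δ·S=0.6830
Node (1,1) S=245.2200: V=(p*·0.2336+(1−p*)·0.8264)/1.21=0.3315; Δ=(0.2336−0.8264)/(328.5948−215.7936)=-0.0053; B=V−Δ·S=1.6204
Node (0,0) S=183.0000: V=(p*·0.3315+(1−p*)·0.6830)/1.21=0.3561; Δ=(0.3315−0.6830)/(245.2200−161.0400)=-0.0042; B=V−Δ·S=1.1202
The time-0 hedge costs 0.3561, which is the no-arbitrage price.

(0,0): Delta=-0.0042 Bond=1.1202
(1,0): Delta=0.0000 Bond=0.6830
(1,1): Delta=-0.0053 Bond=1.6204
(2,0): Delta=0.0000 Bond=0.8264
(2,1): Delta=0.0000 Bond=0.8264
(2,2): Delta=-0.0066 Bond=2.4075
V0=0.3561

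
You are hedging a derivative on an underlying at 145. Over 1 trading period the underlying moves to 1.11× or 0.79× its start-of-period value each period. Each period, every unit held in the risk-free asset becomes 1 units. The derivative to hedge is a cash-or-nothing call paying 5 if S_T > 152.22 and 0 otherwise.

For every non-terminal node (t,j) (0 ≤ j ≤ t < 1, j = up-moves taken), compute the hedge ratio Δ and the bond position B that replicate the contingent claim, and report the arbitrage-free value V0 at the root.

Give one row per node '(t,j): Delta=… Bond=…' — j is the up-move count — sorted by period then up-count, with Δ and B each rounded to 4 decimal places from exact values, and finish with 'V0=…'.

(0,0): Delta=0.1078 Bond=-12.3438
V0=3.2812

No-arbitrage ⇒ martingale measure with p* = (R−d)/(u−d) = 0.6562.
Payoff layer (t=1): V(1,0)=0.0000, V(1,1)=5.0000
Node (0,0) S=145.0000: V=(p*·5.0000+(1−p*)·0.0000)/1=3.2812; Δ=(5.0000−0.0000)/(160.9500−114.5500)=0.1078; B=V−Δ·S=-12.3438
Each (Δ,B) replicates both successor values, so the strategy is self-financing and V0 is arbitrage-free.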